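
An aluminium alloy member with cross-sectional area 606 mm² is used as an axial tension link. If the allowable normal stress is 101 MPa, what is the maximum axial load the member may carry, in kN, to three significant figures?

61.2 kN

P_max = σ_allow · A = 101 · 606 = 61210 N = 61.21 kN.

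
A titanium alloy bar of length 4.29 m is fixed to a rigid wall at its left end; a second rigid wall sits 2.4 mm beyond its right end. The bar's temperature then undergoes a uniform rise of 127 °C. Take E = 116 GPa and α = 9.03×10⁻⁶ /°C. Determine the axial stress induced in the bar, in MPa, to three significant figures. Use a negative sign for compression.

Free thermal expansion αLΔT = 9.03e-6 · 4290 · 127 = 4.92 mm.
The walls engage after the gap closes; constrained expansion = 4.92 − 2.4 = 2.52 mm.
The walls impose strain ε = −(2.52)/4290 = -5.8737e-04; σ = Eε = 116000 · -5.8737e-04 = -68.13 MPa.

-68.1 MPa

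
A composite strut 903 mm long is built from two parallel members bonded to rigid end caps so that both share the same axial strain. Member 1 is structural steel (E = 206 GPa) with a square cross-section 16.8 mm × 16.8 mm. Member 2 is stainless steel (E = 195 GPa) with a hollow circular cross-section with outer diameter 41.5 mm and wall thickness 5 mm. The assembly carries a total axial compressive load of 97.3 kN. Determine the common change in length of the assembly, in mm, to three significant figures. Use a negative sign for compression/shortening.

-0.517 mm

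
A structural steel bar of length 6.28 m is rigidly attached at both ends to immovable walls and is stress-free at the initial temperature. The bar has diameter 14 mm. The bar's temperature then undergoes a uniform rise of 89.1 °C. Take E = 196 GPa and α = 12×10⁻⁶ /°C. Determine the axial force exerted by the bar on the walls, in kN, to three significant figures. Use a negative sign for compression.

-32.3 kN

Free thermal expansion αLΔT = 12e-6 · 6280 · 89.1 = 6.715 mm.
The walls impose strain ε = −(6.715)/6280 = -1.0692e-03; σ = Eε = 196000 · -1.0692e-03 = -209.6 MPa.
Wall reaction R = σ·A = -209.6·153.9 = -32260 N = -32.26 kN.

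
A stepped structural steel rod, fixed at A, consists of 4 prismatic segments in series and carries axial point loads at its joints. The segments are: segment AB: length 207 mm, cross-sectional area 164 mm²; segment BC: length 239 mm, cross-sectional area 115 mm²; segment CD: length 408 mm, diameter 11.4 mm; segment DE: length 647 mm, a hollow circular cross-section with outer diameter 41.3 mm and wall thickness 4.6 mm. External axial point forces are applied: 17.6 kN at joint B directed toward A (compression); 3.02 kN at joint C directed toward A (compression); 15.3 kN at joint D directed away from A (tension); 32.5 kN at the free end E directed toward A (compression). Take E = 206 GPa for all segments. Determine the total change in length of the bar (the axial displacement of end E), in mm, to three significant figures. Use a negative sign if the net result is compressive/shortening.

-0.962 mm

Internal axial forces (sectioning from the free end, tension +): N_DE = -32.5 kN, N_CD = -17.2 kN, N_BC = -20.22 kN, N_AB = -37.82 kN.
A_CD = 102.1 mm².
A_DE = 530.4 mm².
δ_AB = -37820·207/(164·206000) = -0.2317 mm
δ_BC = -20220·239/(115·206000) = -0.204 mm
δ_CD = -17200·408/(102.1·206000) = -0.3338 mm
δ_DE = -32500·647/(530.4·206000) = -0.1925 mm
δ = Σδ_i = -0.9619 mm.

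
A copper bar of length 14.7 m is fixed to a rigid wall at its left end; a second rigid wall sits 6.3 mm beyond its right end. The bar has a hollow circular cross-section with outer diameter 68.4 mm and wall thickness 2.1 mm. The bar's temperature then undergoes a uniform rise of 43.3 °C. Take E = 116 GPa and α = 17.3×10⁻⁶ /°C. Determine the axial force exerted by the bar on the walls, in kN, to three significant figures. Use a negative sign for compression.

Free thermal expansion αLΔT = 17.3e-6 · 14700 · 43.3 = 11.01 mm.
The walls engage after the gap closes; constrained expansion = 11.01 − 6.3 = 4.712 mm.
The walls impose strain ε = −(4.712)/14700 = -3.2052e-04; σ = Eε = 116000 · -3.2052e-04 = -37.18 MPa.
Wall reaction R = σ·A = -37.18·437.4 = -16260 N = -16.26 kN.

-16.3 kN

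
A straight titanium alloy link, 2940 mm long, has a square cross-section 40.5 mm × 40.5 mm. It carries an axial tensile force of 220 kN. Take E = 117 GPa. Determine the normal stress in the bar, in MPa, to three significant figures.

134 MPa

A = 1640 mm².
σ = N/A = 220000/1640 = 134.1 MPa.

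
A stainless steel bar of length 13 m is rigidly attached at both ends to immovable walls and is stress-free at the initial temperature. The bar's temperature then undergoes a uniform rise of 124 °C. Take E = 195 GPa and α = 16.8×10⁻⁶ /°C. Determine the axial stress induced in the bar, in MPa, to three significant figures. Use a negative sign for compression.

-406 MPa

Free thermal expansion αLΔT = 16.8e-6 · 13000 · 124 = 27.08 mm.
The walls impose strain ε = −(27.08)/13000 = -2.0832e-03; σ = Eε = 195000 · -2.0832e-03 = -406.2 MPa.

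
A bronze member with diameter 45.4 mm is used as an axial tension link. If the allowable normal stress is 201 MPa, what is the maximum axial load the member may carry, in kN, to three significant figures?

325 kN

A = 1619 mm².
P_max = σ_allow · A = 201 · 1619 = 325400 N = 325.4 kN.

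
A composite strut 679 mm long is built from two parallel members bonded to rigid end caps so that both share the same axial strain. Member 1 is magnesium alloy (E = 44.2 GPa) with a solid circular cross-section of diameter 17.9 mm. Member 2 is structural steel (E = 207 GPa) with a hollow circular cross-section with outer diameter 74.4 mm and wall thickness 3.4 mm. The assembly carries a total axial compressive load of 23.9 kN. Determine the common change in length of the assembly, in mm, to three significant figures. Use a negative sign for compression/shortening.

A_1 = 251.6 mm².
A_2 = 758.4 mm².
Equal strain + equilibrium ⇒ each member carries load in proportion to AE: A₁E₁ = 11120000 N, A₂E₂ = 157000000 N, ΣAE = 168100000 N.
δ = PL/ΣAE = -23900·679/168100000 = -0.09653 mm.

-0.0965 mm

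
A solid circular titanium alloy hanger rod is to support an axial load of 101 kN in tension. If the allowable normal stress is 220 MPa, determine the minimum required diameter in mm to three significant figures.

Required area A ≥ P/σ_allow = 101000/220 = 459.1 mm².
For a solid circular section, d ≥ √(4A/π) = 24.18 mm.

24.2 mm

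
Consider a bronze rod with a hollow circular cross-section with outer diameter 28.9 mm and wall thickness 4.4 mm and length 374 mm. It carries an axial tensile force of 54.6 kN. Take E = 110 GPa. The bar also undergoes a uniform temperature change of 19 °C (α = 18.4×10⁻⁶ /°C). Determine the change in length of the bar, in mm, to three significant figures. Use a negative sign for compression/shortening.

0.679 mm

A = 338.7 mm².
δ_mech = NL/(AE) = 54600·374/(338.7·110000) = 0.5482 mm.
δ_thermal = αLΔT = 18.4e-6·374·19 = 0.1308 mm.
δ = δ_mech + δ_thermal = 0.6789 mm.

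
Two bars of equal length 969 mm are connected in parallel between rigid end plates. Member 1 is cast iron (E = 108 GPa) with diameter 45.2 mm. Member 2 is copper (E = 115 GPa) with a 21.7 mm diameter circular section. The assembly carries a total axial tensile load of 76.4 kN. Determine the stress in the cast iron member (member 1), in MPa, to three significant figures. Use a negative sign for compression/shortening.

38.2 MPa

A_1 = 1605 mm².
A_2 = 369.8 mm².
Equal strain + equilibrium ⇒ each member carries load in proportion to AE: A₁E₁ = 173300000 N, A₂E₂ = 42530000 N, ΣAE = 215800000 N.
σ₁ = P·E₁/ΣAE = 76400·108000/215800000 = 38.23 MPa.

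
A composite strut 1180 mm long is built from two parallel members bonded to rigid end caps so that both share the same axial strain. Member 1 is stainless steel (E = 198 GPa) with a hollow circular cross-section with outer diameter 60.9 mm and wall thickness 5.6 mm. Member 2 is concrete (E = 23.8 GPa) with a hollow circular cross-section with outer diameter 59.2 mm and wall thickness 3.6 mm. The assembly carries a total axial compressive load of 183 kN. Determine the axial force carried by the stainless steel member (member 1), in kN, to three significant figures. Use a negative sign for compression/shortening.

-170 kN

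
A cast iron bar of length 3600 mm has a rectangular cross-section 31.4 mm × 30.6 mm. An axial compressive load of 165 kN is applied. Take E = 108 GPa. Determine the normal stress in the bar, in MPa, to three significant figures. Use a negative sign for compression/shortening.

A = 960.8 mm².
σ = N/A = -165000/960.8 = -171.7 MPa.

-172 MPa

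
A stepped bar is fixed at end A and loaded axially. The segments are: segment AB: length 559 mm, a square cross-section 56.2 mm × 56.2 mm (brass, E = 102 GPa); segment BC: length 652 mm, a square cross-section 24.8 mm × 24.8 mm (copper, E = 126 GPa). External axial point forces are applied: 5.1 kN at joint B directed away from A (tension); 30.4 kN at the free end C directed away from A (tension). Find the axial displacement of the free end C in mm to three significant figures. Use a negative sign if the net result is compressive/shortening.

0.317 mm

Internal axial forces (sectioning from the free end, tension +): N_BC = 30.4 kN, N_AB = 35.5 kN.
A_AB = 3158 mm².
A_BC = 615 mm².
δ_AB = 35500·559/(3158·102000) = 0.0616 mm
δ_BC = 30400·652/(615·126000) = 0.2558 mm
δ = Σδ_i = 0.3174 mm.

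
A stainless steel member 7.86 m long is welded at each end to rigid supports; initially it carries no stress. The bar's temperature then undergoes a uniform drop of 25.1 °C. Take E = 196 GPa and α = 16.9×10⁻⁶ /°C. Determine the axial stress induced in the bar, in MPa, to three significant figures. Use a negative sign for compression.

83.1 MPa

Free thermal expansion αLΔT = 16.9e-6 · 7860 · -25.1 = -3.334 mm.
The walls impose strain ε = −(-3.334)/7860 = 4.2419e-04; σ = Eε = 196000 · 4.2419e-04 = 83.14 MPa.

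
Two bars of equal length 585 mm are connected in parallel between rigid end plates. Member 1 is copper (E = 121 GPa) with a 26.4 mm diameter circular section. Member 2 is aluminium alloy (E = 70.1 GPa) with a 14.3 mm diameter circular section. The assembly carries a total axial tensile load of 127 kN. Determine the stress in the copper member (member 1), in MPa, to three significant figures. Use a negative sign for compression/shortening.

198 MPa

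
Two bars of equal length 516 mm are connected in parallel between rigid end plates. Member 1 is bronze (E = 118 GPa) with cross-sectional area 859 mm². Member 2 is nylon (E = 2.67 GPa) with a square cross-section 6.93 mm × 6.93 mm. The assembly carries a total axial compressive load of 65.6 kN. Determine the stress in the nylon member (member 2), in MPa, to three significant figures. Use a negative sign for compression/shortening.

-1.73 MPa

A_2 = 48.02 mm².
Equal strain + equilibrium ⇒ each member carries load in proportion to AE: A₁E₁ = 101400000 N, A₂E₂ = 128200 N, ΣAE = 101500000 N.
σ₂ = P·E₂/ΣAE = -65600·2670/101500000 = -1.726 MPa.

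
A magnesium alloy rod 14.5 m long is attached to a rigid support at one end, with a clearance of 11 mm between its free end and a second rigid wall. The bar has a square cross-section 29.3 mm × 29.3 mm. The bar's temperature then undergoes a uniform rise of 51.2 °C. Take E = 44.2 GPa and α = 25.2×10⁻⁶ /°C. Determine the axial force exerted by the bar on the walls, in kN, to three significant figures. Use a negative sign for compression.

-20.2 kN

Free thermal expansion αLΔT = 25.2e-6 · 14500 · 51.2 = 18.71 mm.
The walls engage after the gap closes; constrained expansion = 18.71 − 11 = 7.708 mm.
The walls impose strain ε = −(7.708)/14500 = -5.3162e-04; σ = Eε = 44200 · -5.3162e-04 = -23.5 MPa.
Wall reaction R = σ·A = -23.5·858.5 = -20170 N = -20.17 kN.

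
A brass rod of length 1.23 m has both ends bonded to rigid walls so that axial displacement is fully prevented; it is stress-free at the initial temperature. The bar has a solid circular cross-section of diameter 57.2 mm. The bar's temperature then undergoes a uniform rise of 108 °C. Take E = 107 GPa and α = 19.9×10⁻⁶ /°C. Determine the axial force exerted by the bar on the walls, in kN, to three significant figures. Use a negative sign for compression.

-591 kN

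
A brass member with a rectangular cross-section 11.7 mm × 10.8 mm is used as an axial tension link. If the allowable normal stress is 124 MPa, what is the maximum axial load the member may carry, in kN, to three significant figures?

15.7 kN

A = 126.4 mm².
P_max = σ_allow · A = 124 · 126.4 = 15670 N = 15.67 kN.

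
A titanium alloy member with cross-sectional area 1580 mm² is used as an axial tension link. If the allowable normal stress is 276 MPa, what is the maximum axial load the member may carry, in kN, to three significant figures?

436 kN

P_max = σ_allow · A = 276 · 1580 = 436100 N = 436.1 kN.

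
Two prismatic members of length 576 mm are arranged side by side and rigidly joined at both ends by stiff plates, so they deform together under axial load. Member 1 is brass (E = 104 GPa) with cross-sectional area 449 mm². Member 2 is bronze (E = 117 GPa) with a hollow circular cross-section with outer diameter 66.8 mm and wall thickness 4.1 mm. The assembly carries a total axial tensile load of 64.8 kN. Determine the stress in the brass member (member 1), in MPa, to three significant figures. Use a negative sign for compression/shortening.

47.7 MPa

A_2 = 807.6 mm².
Equal strain + equilibrium ⇒ each member carries load in proportion to AE: A₁E₁ = 46700000 N, A₂E₂ = 94490000 N, ΣAE = 141200000 N.
σ₁ = P·E₁/ΣAE = 64800·104000/141200000 = 47.73 MPa.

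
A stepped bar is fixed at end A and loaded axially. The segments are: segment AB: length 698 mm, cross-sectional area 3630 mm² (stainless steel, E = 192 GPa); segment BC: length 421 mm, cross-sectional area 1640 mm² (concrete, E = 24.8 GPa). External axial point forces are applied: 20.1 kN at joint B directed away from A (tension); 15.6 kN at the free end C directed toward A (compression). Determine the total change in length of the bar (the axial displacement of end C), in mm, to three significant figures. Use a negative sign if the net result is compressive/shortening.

-0.157 mm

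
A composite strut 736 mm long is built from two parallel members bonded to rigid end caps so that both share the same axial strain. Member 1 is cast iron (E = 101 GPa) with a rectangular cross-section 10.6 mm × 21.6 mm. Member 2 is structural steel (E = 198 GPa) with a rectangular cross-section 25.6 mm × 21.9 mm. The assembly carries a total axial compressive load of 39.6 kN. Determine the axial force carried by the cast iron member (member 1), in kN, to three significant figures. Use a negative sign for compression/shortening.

A_1 = 229 mm².
A_2 = 560.6 mm².
Equal strain + equilibrium ⇒ each member carries load in proportion to AE: A₁E₁ = 23120000 N, A₂E₂ = 111000000 N, ΣAE = 134100000 N.
F₁ = P·A₁E₁/ΣAE = -39600·23120000/134100000 = -6827 N.

-6.83 kN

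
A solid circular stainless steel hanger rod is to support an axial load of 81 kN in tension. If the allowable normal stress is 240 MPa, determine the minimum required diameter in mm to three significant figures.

Required area A ≥ P/σ_allow = 81000/240 = 337.5 mm².
For a solid circular section, d ≥ √(4A/π) = 20.73 mm.

20.7 mm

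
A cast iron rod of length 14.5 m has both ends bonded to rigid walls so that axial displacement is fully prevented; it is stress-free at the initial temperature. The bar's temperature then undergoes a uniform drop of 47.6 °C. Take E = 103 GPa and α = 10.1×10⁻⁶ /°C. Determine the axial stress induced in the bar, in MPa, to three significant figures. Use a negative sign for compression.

49.5 MPa

Free thermal expansion αLΔT = 10.1e-6 · 14500 · -47.6 = -6.971 mm.
The walls impose strain ε = −(-6.971)/14500 = 4.8076e-04; σ = Eε = 103000 · 4.8076e-04 = 49.52 MPa.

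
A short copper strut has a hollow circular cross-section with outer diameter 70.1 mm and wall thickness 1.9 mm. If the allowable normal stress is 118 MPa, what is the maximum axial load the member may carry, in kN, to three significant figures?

A = 407.1 mm².
P_max = σ_allow · A = 118 · 407.1 = 48040 N = 48.04 kN.

48.0 kN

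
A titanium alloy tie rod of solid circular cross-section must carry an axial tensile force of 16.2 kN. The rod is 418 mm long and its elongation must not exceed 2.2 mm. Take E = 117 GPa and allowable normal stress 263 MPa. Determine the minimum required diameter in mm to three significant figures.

Required area A ≥ P/σ_allow = 16200/263 = 61.6 mm².
For a solid circular section, d ≥ √(4A/π) = 8.856 mm.
Elongation limit: A ≥ PL/(Eδ_allow) = 16200·418/(117000·2.2) = 26.31 mm² ⇒ d ≥ 5.788 mm.
The stress limit governs.

8.86 mm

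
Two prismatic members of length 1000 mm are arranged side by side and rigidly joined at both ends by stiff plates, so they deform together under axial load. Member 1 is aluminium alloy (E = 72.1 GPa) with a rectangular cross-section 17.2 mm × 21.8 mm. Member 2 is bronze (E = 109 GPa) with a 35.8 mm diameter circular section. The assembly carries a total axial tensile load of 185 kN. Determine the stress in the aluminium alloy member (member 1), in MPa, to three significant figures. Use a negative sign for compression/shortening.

97.5 MPa

A_1 = 375 mm².
A_2 = 1007 mm².
Equal strain + equilibrium ⇒ each member carries load in proportion to AE: A₁E₁ = 27030000 N, A₂E₂ = 109700000 N, ΣAE = 136800000 N.
σ₁ = P·E₁/ΣAE = 185000·72100/136800000 = 97.54 MPa.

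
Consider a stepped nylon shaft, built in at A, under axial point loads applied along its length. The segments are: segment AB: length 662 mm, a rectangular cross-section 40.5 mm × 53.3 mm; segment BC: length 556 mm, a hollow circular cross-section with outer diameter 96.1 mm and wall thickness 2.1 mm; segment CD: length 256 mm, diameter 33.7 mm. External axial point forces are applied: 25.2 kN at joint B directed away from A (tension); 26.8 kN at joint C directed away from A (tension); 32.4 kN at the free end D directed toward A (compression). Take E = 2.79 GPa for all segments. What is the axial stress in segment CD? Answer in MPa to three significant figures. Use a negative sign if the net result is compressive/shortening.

-36.3 MPa

Internal axial forces (sectioning from the free end, tension +): N_CD = -32.4 kN, N_BC = -5.6 kN, N_AB = 19.6 kN.
A_CD = 892 mm².
σ_CD = N_CD/A_CD = -32400/892 = -36.32 MPa.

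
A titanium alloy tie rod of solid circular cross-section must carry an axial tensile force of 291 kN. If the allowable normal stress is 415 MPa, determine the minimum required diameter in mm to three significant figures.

Required area A ≥ P/σ_allow = 291000/415 = 701.2 mm².
For a solid circular section, d ≥ √(4A/π) = 29.88 mm.

29.9 mm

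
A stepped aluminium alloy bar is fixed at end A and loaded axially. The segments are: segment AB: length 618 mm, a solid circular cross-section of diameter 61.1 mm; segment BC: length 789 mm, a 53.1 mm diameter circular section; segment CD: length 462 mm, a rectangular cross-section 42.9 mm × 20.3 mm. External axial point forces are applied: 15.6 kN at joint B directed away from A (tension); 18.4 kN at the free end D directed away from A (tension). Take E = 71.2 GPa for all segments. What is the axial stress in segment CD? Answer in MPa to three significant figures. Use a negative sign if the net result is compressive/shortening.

Internal axial forces (sectioning from the free end, tension +): N_CD = 18.4 kN, N_BC = 18.4 kN, N_AB = 34 kN.
A_CD = 870.9 mm².
σ_CD = N_CD/A_CD = 18400/870.9 = 21.13 MPa.

21.1 MPa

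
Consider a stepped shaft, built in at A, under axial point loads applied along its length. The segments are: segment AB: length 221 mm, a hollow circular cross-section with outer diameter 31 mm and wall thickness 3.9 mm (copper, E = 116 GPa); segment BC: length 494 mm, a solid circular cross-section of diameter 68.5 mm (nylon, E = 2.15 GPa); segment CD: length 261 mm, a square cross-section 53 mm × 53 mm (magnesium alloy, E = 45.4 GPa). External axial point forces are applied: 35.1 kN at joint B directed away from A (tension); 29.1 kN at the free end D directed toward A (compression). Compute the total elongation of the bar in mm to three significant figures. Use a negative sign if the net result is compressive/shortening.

Internal axial forces (sectioning from the free end, tension +): N_CD = -29.1 kN, N_BC = -29.1 kN, N_AB = 6 kN.
A_AB = 332 mm².
A_BC = 3685 mm².
A_CD = 2809 mm².
δ_AB = 6000·221/(332·116000) = 0.03443 mm
δ_BC = -29100·494/(3685·2150) = -1.814 mm
δ_CD = -29100·261/(2809·45400) = -0.05956 mm
δ = Σδ_i = -1.839 mm.

-1.84 mm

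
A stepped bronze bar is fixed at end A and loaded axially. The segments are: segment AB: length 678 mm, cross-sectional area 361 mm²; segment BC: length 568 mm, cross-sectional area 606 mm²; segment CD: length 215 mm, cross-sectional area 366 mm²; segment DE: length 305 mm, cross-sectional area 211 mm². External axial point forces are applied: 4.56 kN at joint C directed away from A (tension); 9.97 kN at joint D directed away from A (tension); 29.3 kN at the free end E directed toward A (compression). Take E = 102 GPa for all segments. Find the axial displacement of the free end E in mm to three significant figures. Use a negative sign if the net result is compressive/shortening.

Internal axial forces (sectioning from the free end, tension +): N_DE = -29.3 kN, N_CD = -19.33 kN, N_BC = -14.77 kN, N_AB = -14.77 kN.
δ_AB = -14770·678/(361·102000) = -0.272 mm
δ_BC = -14770·568/(606·102000) = -0.1357 mm
δ_CD = -19330·215/(366·102000) = -0.1113 mm
δ_DE = -29300·305/(211·102000) = -0.4152 mm
δ = Σδ_i = -0.9342 mm.

-0.934 mm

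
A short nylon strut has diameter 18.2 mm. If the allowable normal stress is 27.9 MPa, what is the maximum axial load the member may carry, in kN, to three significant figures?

A = 260.2 mm².
P_max = σ_allow · A = 27.9 · 260.2 = 7258 N = 7.258 kN.

7.26 kN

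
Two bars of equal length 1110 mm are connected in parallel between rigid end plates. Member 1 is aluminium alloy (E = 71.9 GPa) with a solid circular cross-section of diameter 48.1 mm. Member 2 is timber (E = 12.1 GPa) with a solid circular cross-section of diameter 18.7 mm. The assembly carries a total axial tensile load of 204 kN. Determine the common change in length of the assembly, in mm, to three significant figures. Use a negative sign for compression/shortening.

A_1 = 1817 mm².
A_2 = 274.6 mm².
Equal strain + equilibrium ⇒ each member carries load in proportion to AE: A₁E₁ = 130600000 N, A₂E₂ = 3323000 N, ΣAE = 134000000 N.
δ = PL/ΣAE = 204000·1110/134000000 = 1.69 mm.

1.69 mm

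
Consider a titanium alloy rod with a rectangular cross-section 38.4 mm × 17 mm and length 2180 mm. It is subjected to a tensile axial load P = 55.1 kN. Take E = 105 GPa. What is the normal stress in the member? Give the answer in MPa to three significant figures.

84.4 MPa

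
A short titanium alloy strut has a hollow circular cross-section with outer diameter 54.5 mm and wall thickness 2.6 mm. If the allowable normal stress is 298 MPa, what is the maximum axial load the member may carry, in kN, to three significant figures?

126 kN

A = 423.9 mm².
P_max = σ_allow · A = 298 · 423.9 = 126300 N = 126.3 kN.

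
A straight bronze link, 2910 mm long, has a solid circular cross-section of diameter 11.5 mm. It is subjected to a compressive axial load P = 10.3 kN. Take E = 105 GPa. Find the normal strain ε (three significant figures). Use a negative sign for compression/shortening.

A = 103.9 mm².
σ = N/A = -99.16 MPa; ε = σ/E = -99.16/105000 = -9.444e-04.

-9.44e-04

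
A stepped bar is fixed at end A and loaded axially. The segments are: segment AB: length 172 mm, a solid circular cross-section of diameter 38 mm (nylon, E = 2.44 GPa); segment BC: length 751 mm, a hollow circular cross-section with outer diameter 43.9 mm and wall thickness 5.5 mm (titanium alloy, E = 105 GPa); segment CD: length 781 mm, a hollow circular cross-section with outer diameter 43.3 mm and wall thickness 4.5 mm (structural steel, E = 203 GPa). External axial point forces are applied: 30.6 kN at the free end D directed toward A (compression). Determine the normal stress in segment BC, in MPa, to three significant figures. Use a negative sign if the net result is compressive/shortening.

Internal axial forces (sectioning from the free end, tension +): N_CD = -30.6 kN, N_BC = -30.6 kN, N_AB = -30.6 kN.
A_BC = 663.5 mm².
σ_BC = N_BC/A_BC = -30600/663.5 = -46.12 MPa.

-46.1 MPa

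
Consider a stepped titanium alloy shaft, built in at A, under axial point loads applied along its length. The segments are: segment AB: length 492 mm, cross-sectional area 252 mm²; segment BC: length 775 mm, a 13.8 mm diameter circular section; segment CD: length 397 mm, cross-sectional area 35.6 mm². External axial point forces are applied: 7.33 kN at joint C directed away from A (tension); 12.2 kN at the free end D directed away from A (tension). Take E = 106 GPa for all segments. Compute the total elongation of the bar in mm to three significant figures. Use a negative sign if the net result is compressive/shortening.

Internal axial forces (sectioning from the free end, tension +): N_CD = 12.2 kN, N_BC = 19.53 kN, N_AB = 19.53 kN.
A_BC = 149.6 mm².
δ_AB = 19530·492/(252·106000) = 0.3597 mm
δ_BC = 19530·775/(149.6·106000) = 0.9547 mm
δ_CD = 12200·397/(35.6·106000) = 1.283 mm
δ = Σδ_i = 2.598 mm.

2.60 mm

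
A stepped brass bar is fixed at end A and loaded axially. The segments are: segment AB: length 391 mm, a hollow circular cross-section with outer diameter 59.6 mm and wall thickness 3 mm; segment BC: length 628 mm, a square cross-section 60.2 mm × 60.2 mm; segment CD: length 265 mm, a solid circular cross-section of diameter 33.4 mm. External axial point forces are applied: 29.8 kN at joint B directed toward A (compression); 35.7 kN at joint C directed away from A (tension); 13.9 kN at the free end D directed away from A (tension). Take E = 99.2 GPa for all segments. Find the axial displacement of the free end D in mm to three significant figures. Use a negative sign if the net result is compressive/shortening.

0.275 mm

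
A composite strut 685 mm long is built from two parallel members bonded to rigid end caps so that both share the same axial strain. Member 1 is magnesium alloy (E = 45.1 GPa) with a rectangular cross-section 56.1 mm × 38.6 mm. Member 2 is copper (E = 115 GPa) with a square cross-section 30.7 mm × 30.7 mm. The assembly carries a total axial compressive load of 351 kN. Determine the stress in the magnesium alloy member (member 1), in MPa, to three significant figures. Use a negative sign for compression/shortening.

-76.8 MPa

A_1 = 2165 mm².
A_2 = 942.5 mm².
Equal strain + equilibrium ⇒ each member carries load in proportion to AE: A₁E₁ = 97660000 N, A₂E₂ = 108400000 N, ΣAE = 206000000 N.
σ₁ = P·E₁/ΣAE = -351000·45100/206000000 = -76.83 MPa.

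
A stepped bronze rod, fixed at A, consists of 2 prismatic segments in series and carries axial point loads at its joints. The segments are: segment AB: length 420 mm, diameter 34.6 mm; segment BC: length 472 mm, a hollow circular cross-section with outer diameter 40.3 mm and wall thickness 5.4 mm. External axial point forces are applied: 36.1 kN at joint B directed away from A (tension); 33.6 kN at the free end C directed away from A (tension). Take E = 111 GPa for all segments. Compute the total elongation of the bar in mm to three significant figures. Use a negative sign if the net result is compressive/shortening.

Internal axial forces (sectioning from the free end, tension +): N_BC = 33.6 kN, N_AB = 69.7 kN.
A_AB = 940.2 mm².
A_BC = 592.1 mm².
δ_AB = 69700·420/(940.2·111000) = 0.2805 mm
δ_BC = 33600·472/(592.1·111000) = 0.2413 mm
δ = Σδ_i = 0.5218 mm.

0.522 mm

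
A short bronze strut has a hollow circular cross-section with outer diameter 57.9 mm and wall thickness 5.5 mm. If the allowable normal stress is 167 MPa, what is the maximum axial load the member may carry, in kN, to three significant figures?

151 kN

A = 905.4 mm².
P_max = σ_allow · A = 167 · 905.4 = 151200 N = 151.2 kN.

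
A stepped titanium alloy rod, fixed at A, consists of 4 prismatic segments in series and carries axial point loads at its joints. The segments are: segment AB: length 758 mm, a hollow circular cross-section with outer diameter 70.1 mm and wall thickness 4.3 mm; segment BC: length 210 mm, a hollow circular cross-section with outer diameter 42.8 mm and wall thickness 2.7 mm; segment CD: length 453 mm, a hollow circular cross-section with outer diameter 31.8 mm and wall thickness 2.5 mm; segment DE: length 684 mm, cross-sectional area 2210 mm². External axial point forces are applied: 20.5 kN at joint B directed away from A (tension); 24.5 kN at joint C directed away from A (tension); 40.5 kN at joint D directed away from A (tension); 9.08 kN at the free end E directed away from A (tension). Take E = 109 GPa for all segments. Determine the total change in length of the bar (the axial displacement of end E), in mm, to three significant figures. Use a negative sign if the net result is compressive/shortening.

Internal axial forces (sectioning from the free end, tension +): N_DE = 9.08 kN, N_CD = 49.58 kN, N_BC = 74.08 kN, N_AB = 94.58 kN.
A_AB = 888.9 mm².
A_BC = 340.1 mm².
A_CD = 230.1 mm².
δ_AB = 94580·758/(888.9·109000) = 0.7399 mm
δ_BC = 74080·210/(340.1·109000) = 0.4196 mm
δ_CD = 49580·453/(230.1·109000) = 0.8954 mm
δ_DE = 9080·684/(2210·109000) = 0.02578 mm
δ = Σδ_i = 2.081 mm.

2.08 mm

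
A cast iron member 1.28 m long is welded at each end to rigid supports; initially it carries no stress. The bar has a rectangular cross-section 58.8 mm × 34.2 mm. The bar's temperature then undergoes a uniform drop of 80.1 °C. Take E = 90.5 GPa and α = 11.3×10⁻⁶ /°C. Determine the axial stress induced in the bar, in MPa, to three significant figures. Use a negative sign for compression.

81.9 MPa

Free thermal expansion αLΔT = 11.3e-6 · 1280 · -80.1 = -1.159 mm.
The walls impose strain ε = −(-1.159)/1280 = 9.0513e-04; σ = Eε = 90500 · 9.0513e-04 = 81.91 MPa.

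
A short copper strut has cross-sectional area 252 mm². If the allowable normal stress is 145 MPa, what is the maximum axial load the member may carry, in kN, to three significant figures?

36.5 kN

P_max = σ_allow · A = 145 · 252 = 36540 N = 36.54 kN.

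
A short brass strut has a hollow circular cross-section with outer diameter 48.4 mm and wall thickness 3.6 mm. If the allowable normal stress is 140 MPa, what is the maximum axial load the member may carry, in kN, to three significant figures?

70.9 kN

A = 506.7 mm².
P_max = σ_allow · A = 140 · 506.7 = 70930 N = 70.93 kN.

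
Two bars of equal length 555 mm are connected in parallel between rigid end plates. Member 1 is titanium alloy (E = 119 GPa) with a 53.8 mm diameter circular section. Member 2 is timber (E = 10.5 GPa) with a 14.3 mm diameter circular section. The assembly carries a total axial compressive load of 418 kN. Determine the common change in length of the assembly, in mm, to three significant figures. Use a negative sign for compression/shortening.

A_1 = 2273 mm².
A_2 = 160.6 mm².
Equal strain + equilibrium ⇒ each member carries load in proportion to AE: A₁E₁ = 270500000 N, A₂E₂ = 1686000 N, ΣAE = 272200000 N.
δ = PL/ΣAE = -418000·555/272200000 = -0.8523 mm.

-0.852 mm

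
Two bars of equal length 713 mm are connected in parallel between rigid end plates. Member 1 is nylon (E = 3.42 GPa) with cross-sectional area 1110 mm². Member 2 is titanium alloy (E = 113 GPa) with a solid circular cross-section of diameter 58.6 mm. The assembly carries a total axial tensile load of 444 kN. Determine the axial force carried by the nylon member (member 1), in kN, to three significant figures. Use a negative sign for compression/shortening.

5.46 kN

A_2 = 2697 mm².
Equal strain + equilibrium ⇒ each member carries load in proportion to AE: A₁E₁ = 3796000 N, A₂E₂ = 304800000 N, ΣAE = 308600000 N.
F₁ = P·A₁E₁/ΣAE = 444000·3796000/308600000 = 5463 N.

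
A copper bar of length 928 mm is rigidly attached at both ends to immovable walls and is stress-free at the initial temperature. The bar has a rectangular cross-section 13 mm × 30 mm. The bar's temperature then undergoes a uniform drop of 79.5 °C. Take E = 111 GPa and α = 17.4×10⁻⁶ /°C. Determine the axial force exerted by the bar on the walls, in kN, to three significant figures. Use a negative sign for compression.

59.9 kN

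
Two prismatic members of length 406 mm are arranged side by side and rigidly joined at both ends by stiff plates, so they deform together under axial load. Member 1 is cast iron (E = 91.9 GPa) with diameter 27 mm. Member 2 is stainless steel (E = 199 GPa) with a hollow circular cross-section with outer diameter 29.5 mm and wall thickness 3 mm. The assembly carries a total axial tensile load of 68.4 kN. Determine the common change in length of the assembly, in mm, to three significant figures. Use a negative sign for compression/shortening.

A_1 = 572.6 mm².
A_2 = 249.8 mm².
Equal strain + equilibrium ⇒ each member carries load in proportion to AE: A₁E₁ = 52620000 N, A₂E₂ = 49700000 N, ΣAE = 102300000 N.
δ = PL/ΣAE = 68400·406/102300000 = 0.2714 mm.

0.271 mm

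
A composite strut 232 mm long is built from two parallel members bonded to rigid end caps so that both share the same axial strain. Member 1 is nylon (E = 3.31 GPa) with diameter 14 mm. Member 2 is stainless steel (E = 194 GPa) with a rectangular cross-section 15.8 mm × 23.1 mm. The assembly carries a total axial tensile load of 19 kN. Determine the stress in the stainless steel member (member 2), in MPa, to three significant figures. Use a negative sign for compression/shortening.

A_1 = 153.9 mm².
A_2 = 365 mm².
Equal strain + equilibrium ⇒ each member carries load in proportion to AE: A₁E₁ = 509500 N, A₂E₂ = 70810000 N, ΣAE = 71320000 N.
σ₂ = P·E₂/ΣAE = 19000·194000/71320000 = 51.69 MPa.

51.7 MPa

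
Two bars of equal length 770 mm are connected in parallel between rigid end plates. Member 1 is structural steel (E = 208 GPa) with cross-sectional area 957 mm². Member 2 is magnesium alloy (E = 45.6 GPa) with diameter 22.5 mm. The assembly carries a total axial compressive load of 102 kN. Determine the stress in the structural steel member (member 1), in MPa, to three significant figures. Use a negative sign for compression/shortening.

A_2 = 397.6 mm².
Equal strain + equilibrium ⇒ each member carries load in proportion to AE: A₁E₁ = 199100000 N, A₂E₂ = 18130000 N, ΣAE = 217200000 N.
σ₁ = P·E₁/ΣAE = -102000·208000/217200000 = -97.69 MPa.

-97.7 MPa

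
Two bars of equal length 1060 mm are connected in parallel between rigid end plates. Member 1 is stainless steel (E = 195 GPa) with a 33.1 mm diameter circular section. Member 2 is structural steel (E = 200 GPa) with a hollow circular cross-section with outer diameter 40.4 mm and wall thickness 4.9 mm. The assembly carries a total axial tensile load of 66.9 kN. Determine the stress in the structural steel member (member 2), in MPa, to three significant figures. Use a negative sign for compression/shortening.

A_1 = 860.5 mm².
A_2 = 546.5 mm².
Equal strain + equilibrium ⇒ each member carries load in proportion to AE: A₁E₁ = 167800000 N, A₂E₂ = 109300000 N, ΣAE = 277100000 N.
σ₂ = P·E₂/ΣAE = 66900·200000/277100000 = 48.29 MPa.

48.3 MPa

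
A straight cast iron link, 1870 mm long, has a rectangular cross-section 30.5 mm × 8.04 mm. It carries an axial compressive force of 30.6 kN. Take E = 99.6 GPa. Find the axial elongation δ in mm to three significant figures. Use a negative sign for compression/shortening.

A = 245.2 mm².
δ_mech = NL/(AE) = -30600·1870/(245.2·99600) = -2.343 mm.

-2.34 mm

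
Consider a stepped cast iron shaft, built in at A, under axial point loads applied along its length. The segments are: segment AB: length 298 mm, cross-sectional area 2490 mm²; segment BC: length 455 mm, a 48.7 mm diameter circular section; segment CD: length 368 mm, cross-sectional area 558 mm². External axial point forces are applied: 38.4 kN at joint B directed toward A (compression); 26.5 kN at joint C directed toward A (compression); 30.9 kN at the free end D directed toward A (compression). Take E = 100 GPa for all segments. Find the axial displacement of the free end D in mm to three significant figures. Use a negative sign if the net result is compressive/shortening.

-0.459 mm

Internal axial forces (sectioning from the free end, tension +): N_CD = -30.9 kN, N_BC = -57.4 kN, N_AB = -95.8 kN.
A_BC = 1863 mm².
δ_AB = -95800·298/(2490·100000) = -0.1147 mm
δ_BC = -57400·455/(1863·100000) = -0.1402 mm
δ_CD = -30900·368/(558·100000) = -0.2038 mm
δ = Σδ_i = -0.4586 mm.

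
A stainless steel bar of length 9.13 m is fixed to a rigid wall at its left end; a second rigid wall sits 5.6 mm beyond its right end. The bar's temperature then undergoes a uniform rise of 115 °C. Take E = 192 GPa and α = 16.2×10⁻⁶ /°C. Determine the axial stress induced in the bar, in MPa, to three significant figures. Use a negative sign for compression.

Free thermal expansion αLΔT = 16.2e-6 · 9130 · 115 = 17.01 mm.
The walls engage after the gap closes; constrained expansion = 17.01 − 5.6 = 11.41 mm.
The walls impose strain ε = −(11.41)/9130 = -1.2496e-03; σ = Eε = 192000 · -1.2496e-03 = -239.9 MPa.

-240 MPa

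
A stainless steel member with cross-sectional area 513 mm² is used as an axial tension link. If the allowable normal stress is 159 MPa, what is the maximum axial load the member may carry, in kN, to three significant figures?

81.6 kN

P_max = σ_allow · A = 159 · 513 = 81570 N = 81.57 kN.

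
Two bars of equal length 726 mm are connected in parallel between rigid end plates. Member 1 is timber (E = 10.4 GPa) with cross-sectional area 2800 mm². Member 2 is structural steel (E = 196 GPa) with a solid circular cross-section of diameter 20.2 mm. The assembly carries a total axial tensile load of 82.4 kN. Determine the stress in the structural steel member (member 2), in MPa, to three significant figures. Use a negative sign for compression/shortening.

176 MPa

A_2 = 320.5 mm².
Equal strain + equilibrium ⇒ each member carries load in proportion to AE: A₁E₁ = 29120000 N, A₂E₂ = 62810000 N, ΣAE = 91930000 N.
σ₂ = P·E₂/ΣAE = 82400·196000/91930000 = 175.7 MPa.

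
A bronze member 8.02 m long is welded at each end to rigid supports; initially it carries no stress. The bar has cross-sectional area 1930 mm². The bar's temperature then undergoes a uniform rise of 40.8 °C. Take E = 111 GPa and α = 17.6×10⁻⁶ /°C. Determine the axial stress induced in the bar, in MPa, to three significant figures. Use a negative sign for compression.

Free thermal expansion αLΔT = 17.6e-6 · 8020 · 40.8 = 5.759 mm.
The walls impose strain ε = −(5.759)/8020 = -7.1808e-04; σ = Eε = 111000 · -7.1808e-04 = -79.71 MPa.

-79.7 MPa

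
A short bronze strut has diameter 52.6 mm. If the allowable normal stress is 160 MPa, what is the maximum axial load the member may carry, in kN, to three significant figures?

A = 2173 mm².
P_max = σ_allow · A = 160 · 2173 = 347700 N = 347.7 kN.

348 kN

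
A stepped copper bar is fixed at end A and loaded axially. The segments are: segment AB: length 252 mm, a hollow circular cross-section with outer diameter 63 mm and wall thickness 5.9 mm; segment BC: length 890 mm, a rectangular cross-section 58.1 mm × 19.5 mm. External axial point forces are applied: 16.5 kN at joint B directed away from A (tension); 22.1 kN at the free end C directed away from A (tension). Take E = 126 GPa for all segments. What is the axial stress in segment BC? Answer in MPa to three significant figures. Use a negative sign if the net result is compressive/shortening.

Internal axial forces (sectioning from the free end, tension +): N_BC = 22.1 kN, N_AB = 38.6 kN.
A_BC = 1133 mm².
σ_BC = N_BC/A_BC = 22100/1133 = 19.51 MPa.

19.5 MPa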